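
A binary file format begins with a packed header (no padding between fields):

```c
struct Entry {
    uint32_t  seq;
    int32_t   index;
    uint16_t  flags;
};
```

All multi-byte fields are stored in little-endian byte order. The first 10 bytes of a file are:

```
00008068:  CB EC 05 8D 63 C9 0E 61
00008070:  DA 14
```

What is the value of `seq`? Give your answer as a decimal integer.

2365975755

`seq` is the first field, at byte offset 0, occupying 4 bytes.
Bytes at offsets 0..3: CB EC 05 8D.
In little-endian order the low byte comes first in memory.
Reassemble most-significant byte first: 8D 05 EC CB → 0x8D05ECCB.
0x8D05ECCB = 2365975755.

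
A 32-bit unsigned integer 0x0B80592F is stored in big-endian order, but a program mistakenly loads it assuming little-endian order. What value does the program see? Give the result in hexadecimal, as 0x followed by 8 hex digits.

Stored big-endian, the bytes at ascending addresses are 0B 80 59 2F.
Read back as little-endian, the first byte is least significant, giving 0x2F59800B.

0x2F59800B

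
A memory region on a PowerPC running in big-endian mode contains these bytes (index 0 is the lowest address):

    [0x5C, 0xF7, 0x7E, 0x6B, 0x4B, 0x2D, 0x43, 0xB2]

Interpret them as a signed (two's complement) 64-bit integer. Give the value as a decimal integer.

In big-endian order the high byte comes first in memory.
The bytes are already most-significant first: 0x5CF77E6B4B2D43B2.
0x5CF77E6B4B2D43B2 = 6698961970024760242.

6698961970024760242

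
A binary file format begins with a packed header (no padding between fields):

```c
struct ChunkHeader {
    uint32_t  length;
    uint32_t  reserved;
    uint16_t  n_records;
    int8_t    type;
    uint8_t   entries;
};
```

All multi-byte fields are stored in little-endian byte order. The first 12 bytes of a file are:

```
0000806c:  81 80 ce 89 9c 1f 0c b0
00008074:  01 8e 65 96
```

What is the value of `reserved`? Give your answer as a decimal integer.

`reserved` follows `length` (4 bytes), so it starts at byte offset 4 and occupies 4 bytes.
Bytes at offsets 4..7: 9C 1F 0C B0.
Little-endian stores the least-significant byte at the lowest address.
Reassemble most-significant byte first: B0 0C 1F 9C → 0xB00C1F9C.
0xB00C1F9C = 2953584540.

2953584540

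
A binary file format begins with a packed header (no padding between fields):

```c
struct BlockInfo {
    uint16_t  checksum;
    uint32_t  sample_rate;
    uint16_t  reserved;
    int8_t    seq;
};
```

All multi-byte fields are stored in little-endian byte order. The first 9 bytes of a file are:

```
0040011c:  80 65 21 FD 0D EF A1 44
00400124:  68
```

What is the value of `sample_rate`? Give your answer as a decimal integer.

`sample_rate` follows `checksum` (2 bytes), so it starts at byte offset 2 and occupies 4 bytes.
Bytes at offsets 2..5: 21 FD 0D EF.
Little-endian stores the least-significant byte at the lowest address.
Reassemble most-significant byte first: EF 0D FD 21 → 0xEF0DFD21.
0xEF0DFD21 = 4010671393.

4010671393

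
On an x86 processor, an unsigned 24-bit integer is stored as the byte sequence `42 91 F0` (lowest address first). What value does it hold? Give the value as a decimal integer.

15765826

Little-endian stores the least-significant byte at the lowest address.
Reassemble most-significant byte first: F0 91 42 → 0xF09142.
0xF09142 = 15765826.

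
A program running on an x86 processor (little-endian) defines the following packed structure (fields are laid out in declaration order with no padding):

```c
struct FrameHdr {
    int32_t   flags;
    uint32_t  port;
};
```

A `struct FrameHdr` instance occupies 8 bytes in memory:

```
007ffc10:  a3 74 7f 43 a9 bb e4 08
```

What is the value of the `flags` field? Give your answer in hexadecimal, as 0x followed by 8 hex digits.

0x437F74A3

`flags` is the first field, at byte offset 0, occupying 4 bytes.
Bytes at offsets 0..3: A3 74 7F 43.
In little-endian order the low byte comes first in memory.
Reassemble most-significant byte first: 43 7F 74 A3 → 0x437F74A3.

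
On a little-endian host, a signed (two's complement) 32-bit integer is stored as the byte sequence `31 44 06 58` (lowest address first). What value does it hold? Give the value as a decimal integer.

Little-endian stores the least-significant byte at the lowest address.
Reassemble most-significant byte first: 58 06 44 31 → 0x58064431.
0x58064431 = 1476805681.

1476805681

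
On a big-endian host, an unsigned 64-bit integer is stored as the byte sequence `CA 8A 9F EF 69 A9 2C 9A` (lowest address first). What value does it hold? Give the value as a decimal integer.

14594653393066208410

In big-endian order the high byte comes first in memory.
The bytes are already most-significant first: 0xCA8A9FEF69A92C9A.
0xCA8A9FEF69A92C9A = 14594653393066208410.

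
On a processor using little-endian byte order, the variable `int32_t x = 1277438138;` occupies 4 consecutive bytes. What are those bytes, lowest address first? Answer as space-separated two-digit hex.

BA 28 24 4C

1277438138 in hexadecimal, padded to 32 bits, is 0x4C2428BA.
Split into bytes (most-significant first): 4C 24 28 BA.
In little-endian order the low byte comes first in memory.
So at ascending addresses the bytes are BA 28 24 4C.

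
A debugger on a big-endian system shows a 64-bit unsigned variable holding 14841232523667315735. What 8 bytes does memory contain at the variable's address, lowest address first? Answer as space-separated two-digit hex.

14841232523667315735 in hexadecimal, padded to 64 bits, is 0xCDF6A6591A2A1C17.
Split into bytes (most-significant first): CD F6 A6 59 1A 2A 1C 17.
Big-endian stores the most-significant byte at the lowest address.
So the memory order matches the most-significant-first order: CD F6 A6 59 1A 2A 1C 17.

CD F6 A6 59 1A 2A 1C 17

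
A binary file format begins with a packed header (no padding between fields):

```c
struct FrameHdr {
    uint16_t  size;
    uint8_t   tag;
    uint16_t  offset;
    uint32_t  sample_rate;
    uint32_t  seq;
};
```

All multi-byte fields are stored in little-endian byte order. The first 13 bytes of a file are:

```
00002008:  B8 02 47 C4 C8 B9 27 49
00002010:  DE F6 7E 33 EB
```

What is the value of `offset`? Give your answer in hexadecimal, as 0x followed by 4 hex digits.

`offset` follows `size` (2 B), `tag` (1 B), so it starts at offset 2 + 1 = 3 and occupies 2 bytes.
Bytes at offsets 3..4: C4 C8.
In little-endian order the low byte comes first in memory.
Reassemble most-significant byte first: C8 C4 → 0xC8C4.

0xC8C4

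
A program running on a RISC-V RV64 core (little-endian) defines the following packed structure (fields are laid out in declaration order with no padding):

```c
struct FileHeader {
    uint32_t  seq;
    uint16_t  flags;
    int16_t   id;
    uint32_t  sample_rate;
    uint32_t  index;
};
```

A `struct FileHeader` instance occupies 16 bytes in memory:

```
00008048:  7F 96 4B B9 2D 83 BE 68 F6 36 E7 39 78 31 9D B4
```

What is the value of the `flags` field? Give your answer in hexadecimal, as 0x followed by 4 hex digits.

`flags` follows `seq` (4 bytes), so it starts at byte offset 4 and occupies 2 bytes.
Bytes at offsets 4..5: 2D 83.
In little-endian order the low byte comes first in memory.
Reassemble most-significant byte first: 83 2D → 0x832D.

0x832D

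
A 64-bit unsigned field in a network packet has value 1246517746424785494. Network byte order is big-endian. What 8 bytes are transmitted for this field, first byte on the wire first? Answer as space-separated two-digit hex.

11 4C 85 49 39 DE AA 56

1246517746424785494 in hexadecimal, padded to 64 bits, is 0x114C854939DEAA56.
Split into bytes (most-significant first): 11 4C 85 49 39 DE AA 56.
Big-endian stores the most-significant byte at the lowest address.
So the memory order matches the most-significant-first order: 11 4C 85 49 39 DE AA 56.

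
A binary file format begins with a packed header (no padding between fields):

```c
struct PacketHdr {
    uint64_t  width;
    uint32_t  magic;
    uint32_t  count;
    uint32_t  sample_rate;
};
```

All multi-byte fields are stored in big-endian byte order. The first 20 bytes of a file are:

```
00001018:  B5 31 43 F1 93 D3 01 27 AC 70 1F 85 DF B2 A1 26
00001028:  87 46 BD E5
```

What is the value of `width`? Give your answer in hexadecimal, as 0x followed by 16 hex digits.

0xB53143F193D30127

`width` is the first field, at byte offset 0, occupying 8 bytes.
Bytes at offsets 0..7: B5 31 43 F1 93 D3 01 27.
In big-endian order the high byte comes first in memory.
The bytes are already most-significant first: 0xB53143F193D30127.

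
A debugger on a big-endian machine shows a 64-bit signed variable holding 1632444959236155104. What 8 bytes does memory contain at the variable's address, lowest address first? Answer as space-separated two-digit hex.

16 A7 9C 0A 96 A5 E6 E0

1632444959236155104 in hexadecimal, padded to 64 bits, is 0x16A79C0A96A5E6E0.
Split into bytes (most-significant first): 16 A7 9C 0A 96 A5 E6 E0.
In big-endian order the high byte comes first in memory.
So the memory order matches the most-significant-first order: 16 A7 9C 0A 96 A5 E6 E0.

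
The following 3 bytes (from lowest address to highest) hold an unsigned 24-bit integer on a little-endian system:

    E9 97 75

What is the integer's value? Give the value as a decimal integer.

Little-endian: lowest address holds the least-significant byte.
Reassemble most-significant byte first: 75 97 E9 → 0x7597E9.
0x7597E9 = 7706601.

7706601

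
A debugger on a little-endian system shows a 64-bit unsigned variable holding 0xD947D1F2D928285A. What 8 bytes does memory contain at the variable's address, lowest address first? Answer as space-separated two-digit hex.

5A 28 28 D9 F2 D1 47 D9

Split into bytes (most-significant first): D9 47 D1 F2 D9 28 28 5A.
Little-endian stores the least-significant byte at the lowest address.
So at ascending addresses the bytes are 5A 28 28 D9 F2 D1 47 D9.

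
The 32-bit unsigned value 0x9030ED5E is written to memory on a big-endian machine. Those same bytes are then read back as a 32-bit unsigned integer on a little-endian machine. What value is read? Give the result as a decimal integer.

1592602768

Stored big-endian, the bytes at ascending addresses are 90 30 ED 5E.
Read back as little-endian, the first byte is least significant, giving 0x5EED3090.
0x5EED3090 = 1592602768.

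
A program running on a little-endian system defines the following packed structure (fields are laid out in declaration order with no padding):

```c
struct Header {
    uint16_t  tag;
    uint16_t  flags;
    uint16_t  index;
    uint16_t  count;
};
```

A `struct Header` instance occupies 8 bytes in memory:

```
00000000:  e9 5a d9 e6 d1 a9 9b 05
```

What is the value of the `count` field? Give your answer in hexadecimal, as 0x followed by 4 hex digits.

`count` follows `tag` (2 B), `flags` (2 B), `index` (2 B), so it starts at offset 2 + 2 + 2 = 6 and occupies 2 bytes.
Bytes at offsets 6..7: 9B 05.
Little-endian: lowest address holds the least-significant byte.
Reassemble most-significant byte first: 05 9B → 0x059B.

0x059B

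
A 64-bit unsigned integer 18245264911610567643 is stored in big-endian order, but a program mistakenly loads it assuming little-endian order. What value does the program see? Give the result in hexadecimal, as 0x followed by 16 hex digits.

18245264911610567643 in 64-bit hexadecimal is 0xFD3433C501725BDB.
Stored big-endian, the bytes at ascending addresses are FD 34 33 C5 01 72 5B DB.
Read back as little-endian, the first byte is least significant, giving 0xDB5B7201C53334FD.

0xDB5B7201C53334FD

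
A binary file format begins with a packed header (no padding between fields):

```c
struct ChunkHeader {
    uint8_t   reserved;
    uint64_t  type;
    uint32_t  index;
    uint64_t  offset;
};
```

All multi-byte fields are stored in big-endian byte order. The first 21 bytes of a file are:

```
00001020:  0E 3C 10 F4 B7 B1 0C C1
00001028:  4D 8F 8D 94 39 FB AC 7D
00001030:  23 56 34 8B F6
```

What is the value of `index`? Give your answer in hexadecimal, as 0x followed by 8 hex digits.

`index` follows `reserved` (1 B), `type` (8 B), so it starts at offset 1 + 8 = 9 and occupies 4 bytes.
Bytes at offsets 9..12: 8F 8D 94 39.
Big-endian: lowest address holds the most-significant byte.
The bytes are already most-significant first: 0x8F8D9439.

0x8F8D9439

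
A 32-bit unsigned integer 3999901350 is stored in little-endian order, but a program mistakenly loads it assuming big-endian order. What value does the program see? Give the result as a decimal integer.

2795923950

3999901350 in 32-bit hexadecimal is 0xEE69A6A6.
Stored little-endian, the bytes at ascending addresses are A6 A6 69 EE.
Read back as big-endian, the last byte is least significant, giving 0xA6A669EE.
0xA6A669EE = 2795923950.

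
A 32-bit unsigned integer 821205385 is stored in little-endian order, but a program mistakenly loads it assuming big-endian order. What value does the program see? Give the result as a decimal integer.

2308567600

821205385 in 32-bit hexadecimal is 0x30F29989.
Stored little-endian, the bytes at ascending addresses are 89 99 F2 30.
Read back as big-endian, the last byte is least significant, giving 0x8999F230.
0x8999F230 = 2308567600.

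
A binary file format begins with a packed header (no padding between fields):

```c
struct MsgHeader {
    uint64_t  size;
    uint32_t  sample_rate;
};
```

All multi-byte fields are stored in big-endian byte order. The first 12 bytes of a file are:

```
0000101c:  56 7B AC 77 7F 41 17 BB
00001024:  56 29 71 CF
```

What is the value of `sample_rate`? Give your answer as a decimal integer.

1445556687

`sample_rate` follows `size` (8 bytes), so it starts at byte offset 8 and occupies 4 bytes.
Bytes at offsets 8..11: 56 29 71 CF.
Big-endian: lowest address holds the most-significant byte.
The bytes are already most-significant first: 0x562971CF.
0x562971CF = 1445556687.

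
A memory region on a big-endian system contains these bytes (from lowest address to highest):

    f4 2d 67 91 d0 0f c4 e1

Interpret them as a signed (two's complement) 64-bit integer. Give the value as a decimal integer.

Big-endian stores the most-significant byte at the lowest address.
The bytes are already most-significant first: 0xF42D6791D00FC4E1.
Top bit is set, so as a signed 64-bit value this is 0xF42D6791D00FC4E1 − 2^64 = -851910878544542495.

-851910878544542495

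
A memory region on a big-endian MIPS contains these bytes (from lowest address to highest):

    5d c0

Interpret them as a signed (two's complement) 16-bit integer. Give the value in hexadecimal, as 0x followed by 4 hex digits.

Big-endian stores the most-significant byte at the lowest address.
The bytes are already most-significant first: 0x5DC0.

0x5DC0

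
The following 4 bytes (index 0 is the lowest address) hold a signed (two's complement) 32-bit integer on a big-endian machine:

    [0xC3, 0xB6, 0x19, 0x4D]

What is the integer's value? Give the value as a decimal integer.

In big-endian order the high byte comes first in memory.
The bytes are already most-significant first: 0xC3B6194D.
Top bit is set, so as a signed 32-bit value this is 0xC3B6194D − 2^32 = -1011476147.

-1011476147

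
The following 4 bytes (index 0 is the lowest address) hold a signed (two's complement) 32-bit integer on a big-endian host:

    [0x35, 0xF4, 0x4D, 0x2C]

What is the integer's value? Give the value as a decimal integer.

Big-endian stores the most-significant byte at the lowest address.
The bytes are already most-significant first: 0x35F44D2C.
0x35F44D2C = 905202988.

905202988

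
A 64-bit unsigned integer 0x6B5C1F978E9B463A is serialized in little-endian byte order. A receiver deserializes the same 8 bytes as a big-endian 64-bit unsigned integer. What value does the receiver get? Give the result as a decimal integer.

4199214739292642411

Stored little-endian, the bytes at ascending addresses are 3A 46 9B 8E 97 1F 5C 6B.
Read back as big-endian, the last byte is least significant, giving 0x3A469B8E971F5C6B.
0x3A469B8E971F5C6B = 4199214739292642411.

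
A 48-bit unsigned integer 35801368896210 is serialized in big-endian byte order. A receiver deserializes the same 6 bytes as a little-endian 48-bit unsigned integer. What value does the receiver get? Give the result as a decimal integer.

231047239798560

35801368896210 in 48-bit hexadecimal is 0x208FA7E022D2.
Stored big-endian, the bytes at ascending addresses are 20 8F A7 E0 22 D2.
Read back as little-endian, the first byte is least significant, giving 0xD222E0A78F20.
0xD222E0A78F20 = 231047239798560.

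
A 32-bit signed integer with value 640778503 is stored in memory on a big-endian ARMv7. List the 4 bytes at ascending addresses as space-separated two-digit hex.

26 31 81 07

640778503 in hexadecimal, padded to 32 bits, is 0x26318107.
Split into bytes (most-significant first): 26 31 81 07.
Big-endian stores the most-significant byte at the lowest address.
So the memory order matches the most-significant-first order: 26 31 81 07.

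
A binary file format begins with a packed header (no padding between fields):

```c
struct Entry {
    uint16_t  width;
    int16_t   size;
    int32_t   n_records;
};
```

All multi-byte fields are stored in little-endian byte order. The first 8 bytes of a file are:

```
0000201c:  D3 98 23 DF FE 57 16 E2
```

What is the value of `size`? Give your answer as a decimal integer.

-8413

`size` follows `width` (2 bytes), so it starts at byte offset 2 and occupies 2 bytes.
Bytes at offsets 2..3: 23 DF.
Little-endian: lowest address holds the least-significant byte.
Reassemble most-significant byte first: DF 23 → 0xDF23.
Top bit is set, so as a signed 16-bit value this is 0xDF23 − 2^16 = -8413.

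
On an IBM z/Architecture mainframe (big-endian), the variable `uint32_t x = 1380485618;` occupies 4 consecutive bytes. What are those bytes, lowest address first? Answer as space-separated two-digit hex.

1380485618 in hexadecimal, padded to 32 bits, is 0x524889F2.
Split into bytes (most-significant first): 52 48 89 F2.
In big-endian order the high byte comes first in memory.
So the memory order matches the most-significant-first order: 52 48 89 F2.

52 48 89 F2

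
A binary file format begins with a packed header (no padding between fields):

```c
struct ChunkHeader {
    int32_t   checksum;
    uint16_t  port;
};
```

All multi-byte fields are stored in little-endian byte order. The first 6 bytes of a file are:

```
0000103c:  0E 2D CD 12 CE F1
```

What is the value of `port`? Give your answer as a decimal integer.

61902

`port` follows `checksum` (4 bytes), so it starts at byte offset 4 and occupies 2 bytes.
Bytes at offsets 4..5: CE F1.
In little-endian order the low byte comes first in memory.
Reassemble most-significant byte first: F1 CE → 0xF1CE.
0xF1CE = 61902.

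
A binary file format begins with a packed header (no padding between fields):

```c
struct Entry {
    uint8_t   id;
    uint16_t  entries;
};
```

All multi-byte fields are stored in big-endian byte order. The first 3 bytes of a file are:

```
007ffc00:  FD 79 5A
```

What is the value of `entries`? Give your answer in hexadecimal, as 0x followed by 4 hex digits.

`entries` follows `id` (1 byte), so it starts at byte offset 1 and occupies 2 bytes.
Bytes at offsets 1..2: 79 5A.
In big-endian order the high byte comes first in memory.
The bytes are already most-significant first: 0x795A.

0x795A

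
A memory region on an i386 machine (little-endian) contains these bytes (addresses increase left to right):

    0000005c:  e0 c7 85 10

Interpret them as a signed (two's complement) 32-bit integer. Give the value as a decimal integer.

Little-endian stores the least-significant byte at the lowest address.
Reassemble most-significant byte first: 10 85 C7 E0 → 0x1085C7E0.
0x1085C7E0 = 277202912.

277202912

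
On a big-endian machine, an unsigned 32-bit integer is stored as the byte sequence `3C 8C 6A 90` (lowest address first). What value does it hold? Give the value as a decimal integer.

1015835280

In big-endian order the high byte comes first in memory.
The bytes are already most-significant first: 0x3C8C6A90.
0x3C8C6A90 = 1015835280.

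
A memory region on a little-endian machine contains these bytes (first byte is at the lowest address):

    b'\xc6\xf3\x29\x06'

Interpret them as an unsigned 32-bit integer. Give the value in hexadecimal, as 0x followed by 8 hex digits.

0x0629F3C6

In little-endian order the low byte comes first in memory.
Reassemble most-significant byte first: 06 29 F3 C6 → 0x0629F3C6.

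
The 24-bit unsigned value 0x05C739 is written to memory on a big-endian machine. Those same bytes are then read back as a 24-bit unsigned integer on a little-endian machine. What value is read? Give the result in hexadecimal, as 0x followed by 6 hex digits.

Stored big-endian, the bytes at ascending addresses are 05 C7 39.
Read back as little-endian, the first byte is least significant, giving 0x39C705.

0x39C705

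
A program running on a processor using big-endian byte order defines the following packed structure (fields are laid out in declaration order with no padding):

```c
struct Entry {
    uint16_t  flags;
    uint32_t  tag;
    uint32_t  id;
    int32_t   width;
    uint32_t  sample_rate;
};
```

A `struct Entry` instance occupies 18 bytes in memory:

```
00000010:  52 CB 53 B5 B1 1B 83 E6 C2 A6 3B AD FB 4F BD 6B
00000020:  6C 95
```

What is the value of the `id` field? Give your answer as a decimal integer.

`id` follows `flags` (2 B), `tag` (4 B), so it starts at offset 2 + 4 = 6 and occupies 4 bytes.
Bytes at offsets 6..9: 83 E6 C2 A6.
Big-endian: lowest address holds the most-significant byte.
The bytes are already most-significant first: 0x83E6C2A6.
0x83E6C2A6 = 2212938406.

2212938406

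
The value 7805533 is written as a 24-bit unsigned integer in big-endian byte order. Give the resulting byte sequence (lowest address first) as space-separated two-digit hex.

7805533 in hexadecimal, padded to 24 bits, is 0x771A5D.
Split into bytes (most-significant first): 77 1A 5D.
Big-endian stores the most-significant byte at the lowest address.
So the memory order matches the most-significant-first order: 77 1A 5D.

77 1A 5D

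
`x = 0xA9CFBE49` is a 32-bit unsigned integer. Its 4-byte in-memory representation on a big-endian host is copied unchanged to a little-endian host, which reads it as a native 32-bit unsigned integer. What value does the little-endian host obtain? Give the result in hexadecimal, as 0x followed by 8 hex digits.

0x49BECFA9

Stored big-endian, the bytes at ascending addresses are A9 CF BE 49.
Read back as little-endian, the first byte is least significant, giving 0x49BECFA9.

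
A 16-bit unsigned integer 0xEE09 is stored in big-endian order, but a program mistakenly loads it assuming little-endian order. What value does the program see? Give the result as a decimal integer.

Stored big-endian, the bytes at ascending addresses are EE 09.
Read back as little-endian, the first byte is least significant, giving 0x09EE.
0x09EE = 2542.

2542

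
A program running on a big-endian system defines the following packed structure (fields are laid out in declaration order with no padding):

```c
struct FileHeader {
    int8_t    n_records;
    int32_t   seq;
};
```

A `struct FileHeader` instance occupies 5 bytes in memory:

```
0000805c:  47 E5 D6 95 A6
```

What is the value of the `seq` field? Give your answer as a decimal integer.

-438921818

`seq` follows `n_records` (1 byte), so it starts at byte offset 1 and occupies 4 bytes.
Bytes at offsets 1..4: E5 D6 95 A6.
Big-endian: lowest address holds the most-significant byte.
The bytes are already most-significant first: 0xE5D695A6.
Top bit is set, so as a signed 32-bit value this is 0xE5D695A6 − 2^32 = -438921818.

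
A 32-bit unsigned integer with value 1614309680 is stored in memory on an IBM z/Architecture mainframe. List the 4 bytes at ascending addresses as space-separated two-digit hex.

1614309680 in hexadecimal, padded to 32 bits, is 0x60386930.
Split into bytes (most-significant first): 60 38 69 30.
In big-endian order the high byte comes first in memory.
So the memory order matches the most-significant-first order: 60 38 69 30.

60 38 69 30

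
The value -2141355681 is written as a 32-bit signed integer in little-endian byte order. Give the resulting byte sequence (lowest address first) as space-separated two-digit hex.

Two's complement of -2141355681 in 32 bits: 2141355681 = 0x7FA27EA1; invert → 0x805D815E; add 1 → 0x805D815F.
Split into bytes (most-significant first): 80 5D 81 5F.
In little-endian order the low byte comes first in memory.
So at ascending addresses the bytes are 5F 81 5D 80.

5F 81 5D 80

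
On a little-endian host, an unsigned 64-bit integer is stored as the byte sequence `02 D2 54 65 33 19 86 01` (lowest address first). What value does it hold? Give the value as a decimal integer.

Little-endian stores the least-significant byte at the lowest address.
Reassemble most-significant byte first: 01 86 19 33 65 54 D2 02 → 0x018619336554D202.
0x018619336554D202 = 109802949451239938.

109802949451239938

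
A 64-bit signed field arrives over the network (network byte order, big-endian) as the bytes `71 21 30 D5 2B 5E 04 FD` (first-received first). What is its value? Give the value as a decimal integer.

Big-endian: lowest address holds the most-significant byte.
The bytes are already most-significant first: 0x712130D52B5E04FD.
0x712130D52B5E04FD = 8151850492631057661.

8151850492631057661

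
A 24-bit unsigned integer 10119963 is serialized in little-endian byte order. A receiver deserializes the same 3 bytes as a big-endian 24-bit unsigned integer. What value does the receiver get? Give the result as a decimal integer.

1797018

10119963 in 24-bit hexadecimal is 0x9A6B1B.
Stored little-endian, the bytes at ascending addresses are 1B 6B 9A.
Read back as big-endian, the last byte is least significant, giving 0x1B6B9A.
0x1B6B9A = 1797018.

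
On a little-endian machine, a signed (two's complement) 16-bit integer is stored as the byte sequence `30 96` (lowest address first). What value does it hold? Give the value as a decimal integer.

Little-endian: lowest address holds the least-significant byte.
Reassemble most-significant byte first: 96 30 → 0x9630.
Top bit is set, so as a signed 16-bit value this is 0x9630 − 2^16 = -27088.

-27088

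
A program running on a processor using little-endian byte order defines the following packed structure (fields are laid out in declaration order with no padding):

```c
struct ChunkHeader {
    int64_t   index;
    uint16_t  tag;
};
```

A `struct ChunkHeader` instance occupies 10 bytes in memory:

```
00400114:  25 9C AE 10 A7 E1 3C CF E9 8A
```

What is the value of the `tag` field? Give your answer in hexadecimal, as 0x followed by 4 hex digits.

`tag` follows `index` (8 bytes), so it starts at byte offset 8 and occupies 2 bytes.
Bytes at offsets 8..9: E9 8A.
In little-endian order the low byte comes first in memory.
Reassemble most-significant byte first: 8A E9 → 0x8AE9.

0x8AE9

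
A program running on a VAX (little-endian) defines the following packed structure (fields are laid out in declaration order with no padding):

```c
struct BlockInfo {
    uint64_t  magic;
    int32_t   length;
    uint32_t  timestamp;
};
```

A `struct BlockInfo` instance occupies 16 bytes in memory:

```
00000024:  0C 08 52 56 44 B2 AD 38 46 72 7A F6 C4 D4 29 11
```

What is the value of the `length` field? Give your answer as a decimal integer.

-159747514

`length` follows `magic` (8 bytes), so it starts at byte offset 8 and occupies 4 bytes.
Bytes at offsets 8..11: 46 72 7A F6.
Little-endian stores the least-significant byte at the lowest address.
Reassemble most-significant byte first: F6 7A 72 46 → 0xF67A7246.
Top bit is set, so as a signed 32-bit value this is 0xF67A7246 − 2^32 = -159747514.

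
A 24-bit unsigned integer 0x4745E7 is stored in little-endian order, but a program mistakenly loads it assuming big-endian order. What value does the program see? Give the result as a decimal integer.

15156551

Stored little-endian, the bytes at ascending addresses are E7 45 47.
Read back as big-endian, the last byte is least significant, giving 0xE74547.
0xE74547 = 15156551.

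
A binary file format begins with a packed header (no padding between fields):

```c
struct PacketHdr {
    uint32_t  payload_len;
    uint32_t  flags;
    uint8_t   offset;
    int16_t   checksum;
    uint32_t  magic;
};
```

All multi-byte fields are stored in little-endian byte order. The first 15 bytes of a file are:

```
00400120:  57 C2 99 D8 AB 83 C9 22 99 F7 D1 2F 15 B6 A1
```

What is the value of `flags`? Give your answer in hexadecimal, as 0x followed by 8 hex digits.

0x22C983AB

`flags` follows `payload_len` (4 bytes), so it starts at byte offset 4 and occupies 4 bytes.
Bytes at offsets 4..7: AB 83 C9 22.
Little-endian: lowest address holds the least-significant byte.
Reassemble most-significant byte first: 22 C9 83 AB → 0x22C983AB.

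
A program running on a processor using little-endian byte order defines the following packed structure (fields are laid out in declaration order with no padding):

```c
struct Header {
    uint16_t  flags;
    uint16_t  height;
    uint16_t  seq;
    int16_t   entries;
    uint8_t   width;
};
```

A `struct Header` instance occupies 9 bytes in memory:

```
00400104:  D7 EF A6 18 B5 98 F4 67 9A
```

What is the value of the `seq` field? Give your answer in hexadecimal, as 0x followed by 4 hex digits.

0x98B5

`seq` follows `flags` (2 B), `height` (2 B), so it starts at offset 2 + 2 = 4 and occupies 2 bytes.
Bytes at offsets 4..5: B5 98.
Little-endian stores the least-significant byte at the lowest address.
Reassemble most-significant byte first: 98 B5 → 0x98B5.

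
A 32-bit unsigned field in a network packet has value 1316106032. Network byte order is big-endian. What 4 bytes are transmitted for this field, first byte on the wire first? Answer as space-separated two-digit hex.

1316106032 in hexadecimal, padded to 32 bits, is 0x4E722F30.
Split into bytes (most-significant first): 4E 72 2F 30.
Big-endian stores the most-significant byte at the lowest address.
So the memory order matches the most-significant-first order: 4E 72 2F 30.

4E 72 2F 30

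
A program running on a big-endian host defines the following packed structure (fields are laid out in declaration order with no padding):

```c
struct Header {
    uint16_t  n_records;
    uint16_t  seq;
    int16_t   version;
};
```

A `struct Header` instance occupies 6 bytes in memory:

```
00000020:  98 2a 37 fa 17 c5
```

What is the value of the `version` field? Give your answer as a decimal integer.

`version` follows `n_records` (2 B), `seq` (2 B), so it starts at offset 2 + 2 = 4 and occupies 2 bytes.
Bytes at offsets 4..5: 17 C5.
Big-endian: lowest address holds the most-significant byte.
The bytes are already most-significant first: 0x17C5.
0x17C5 = 6085.

6085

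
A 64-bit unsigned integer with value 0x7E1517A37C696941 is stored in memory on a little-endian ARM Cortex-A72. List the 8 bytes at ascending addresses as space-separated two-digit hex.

41 69 69 7C A3 17 15 7E

Split into bytes (most-significant first): 7E 15 17 A3 7C 69 69 41.
Little-endian: lowest address holds the least-significant byte.
So at ascending addresses the bytes are 41 69 69 7C A3 17 15 7E.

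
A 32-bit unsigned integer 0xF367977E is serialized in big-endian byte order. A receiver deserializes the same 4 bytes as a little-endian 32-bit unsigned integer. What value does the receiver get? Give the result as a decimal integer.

2123851763

Stored big-endian, the bytes at ascending addresses are F3 67 97 7E.
Read back as little-endian, the first byte is least significant, giving 0x7E9767F3.
0x7E9767F3 = 2123851763.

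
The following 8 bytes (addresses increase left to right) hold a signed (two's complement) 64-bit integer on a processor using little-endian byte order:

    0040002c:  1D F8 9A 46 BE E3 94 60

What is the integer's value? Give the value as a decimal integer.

Little-endian: lowest address holds the least-significant byte.
Reassemble most-significant byte first: 60 94 E3 BE 46 9A F8 1D → 0x6094E3BE469AF81D.
0x6094E3BE469AF81D = 6959437730562111517.

6959437730562111517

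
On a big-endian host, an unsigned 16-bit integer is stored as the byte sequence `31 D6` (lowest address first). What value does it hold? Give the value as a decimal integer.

12758

Big-endian stores the most-significant byte at the lowest address.
The bytes are already most-significant first: 0x31D6.
0x31D6 = 12758.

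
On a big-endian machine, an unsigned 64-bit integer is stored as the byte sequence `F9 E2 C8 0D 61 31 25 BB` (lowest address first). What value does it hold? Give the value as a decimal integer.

18006174219971405243

Big-endian stores the most-significant byte at the lowest address.
The bytes are already most-significant first: 0xF9E2C80D613125BB.
0xF9E2C80D613125BB = 18006174219971405243.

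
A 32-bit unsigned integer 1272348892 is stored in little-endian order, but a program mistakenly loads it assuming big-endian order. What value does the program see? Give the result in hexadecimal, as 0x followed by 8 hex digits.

1272348892 in 32-bit hexadecimal is 0x4BD680DC.
Stored little-endian, the bytes at ascending addresses are DC 80 D6 4B.
Read back as big-endian, the last byte is least significant, giving 0xDC80D64B.

0xDC80D64B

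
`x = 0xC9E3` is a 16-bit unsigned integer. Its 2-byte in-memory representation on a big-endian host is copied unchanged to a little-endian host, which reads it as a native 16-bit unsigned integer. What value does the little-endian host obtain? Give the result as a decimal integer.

58313

Stored big-endian, the bytes at ascending addresses are C9 E3.
Read back as little-endian, the first byte is least significant, giving 0xE3C9.
0xE3C9 = 58313.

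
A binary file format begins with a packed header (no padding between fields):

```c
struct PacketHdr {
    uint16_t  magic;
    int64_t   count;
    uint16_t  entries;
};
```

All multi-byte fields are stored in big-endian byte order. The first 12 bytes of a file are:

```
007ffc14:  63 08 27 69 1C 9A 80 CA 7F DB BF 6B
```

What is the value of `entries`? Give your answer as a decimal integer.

49003

`entries` follows `magic` (2 B), `count` (8 B), so it starts at offset 2 + 8 = 10 and occupies 2 bytes.
Bytes at offsets 10..11: BF 6B.
Big-endian stores the most-significant byte at the lowest address.
The bytes are already most-significant first: 0xBF6B.
0xBF6B = 49003.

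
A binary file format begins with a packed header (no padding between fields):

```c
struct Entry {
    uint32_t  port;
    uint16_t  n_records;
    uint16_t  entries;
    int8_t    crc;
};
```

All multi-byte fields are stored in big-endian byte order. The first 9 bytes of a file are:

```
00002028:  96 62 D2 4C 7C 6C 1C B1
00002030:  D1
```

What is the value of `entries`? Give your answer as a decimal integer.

7345

`entries` follows `port` (4 B), `n_records` (2 B), so it starts at offset 4 + 2 = 6 and occupies 2 bytes.
Bytes at offsets 6..7: 1C B1.
In big-endian order the high byte comes first in memory.
The bytes are already most-significant first: 0x1CB1.
0x1CB1 = 7345.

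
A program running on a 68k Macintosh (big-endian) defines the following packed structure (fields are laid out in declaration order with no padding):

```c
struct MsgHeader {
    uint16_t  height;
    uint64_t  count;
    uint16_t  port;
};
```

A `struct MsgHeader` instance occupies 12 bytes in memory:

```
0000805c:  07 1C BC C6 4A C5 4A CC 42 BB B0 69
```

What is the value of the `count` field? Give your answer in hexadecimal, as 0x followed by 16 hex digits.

`count` follows `height` (2 bytes), so it starts at byte offset 2 and occupies 8 bytes.
Bytes at offsets 2..9: BC C6 4A C5 4A CC 42 BB.
Big-endian: lowest address holds the most-significant byte.
The bytes are already most-significant first: 0xBCC64AC54ACC42BB.

0xBCC64AC54ACC42BB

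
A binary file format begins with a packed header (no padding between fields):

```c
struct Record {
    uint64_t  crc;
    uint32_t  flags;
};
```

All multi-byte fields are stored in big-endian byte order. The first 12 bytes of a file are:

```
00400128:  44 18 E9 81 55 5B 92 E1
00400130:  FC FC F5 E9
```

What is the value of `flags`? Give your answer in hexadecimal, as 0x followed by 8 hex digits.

0xFCFCF5E9

`flags` follows `crc` (8 bytes), so it starts at byte offset 8 and occupies 4 bytes.
Bytes at offsets 8..11: FC FC F5 E9.
In big-endian order the high byte comes first in memory.
The bytes are already most-significant first: 0xFCFCF5E9.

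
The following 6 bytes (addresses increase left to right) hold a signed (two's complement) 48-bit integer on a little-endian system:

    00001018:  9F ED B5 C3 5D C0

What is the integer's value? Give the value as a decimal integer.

-69966028739169

Little-endian stores the least-significant byte at the lowest address.
Reassemble most-significant byte first: C0 5D C3 B5 ED 9F → 0xC05DC3B5ED9F.
Top bit is set, so as a signed 48-bit value this is 0xC05DC3B5ED9F − 2^48 = -69966028739169.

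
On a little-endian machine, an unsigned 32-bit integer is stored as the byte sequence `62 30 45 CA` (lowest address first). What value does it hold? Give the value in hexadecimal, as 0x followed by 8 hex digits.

0xCA453062

Little-endian stores the least-significant byte at the lowest address.
Reassemble most-significant byte first: CA 45 30 62 → 0xCA453062.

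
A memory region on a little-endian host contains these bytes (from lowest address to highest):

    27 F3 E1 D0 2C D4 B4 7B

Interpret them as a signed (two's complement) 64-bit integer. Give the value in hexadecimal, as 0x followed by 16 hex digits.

Little-endian: lowest address holds the least-significant byte.
Reassemble most-significant byte first: 7B B4 D4 2C D0 E1 F3 27 → 0x7BB4D42CD0E1F327.

0x7BB4D42CD0E1F327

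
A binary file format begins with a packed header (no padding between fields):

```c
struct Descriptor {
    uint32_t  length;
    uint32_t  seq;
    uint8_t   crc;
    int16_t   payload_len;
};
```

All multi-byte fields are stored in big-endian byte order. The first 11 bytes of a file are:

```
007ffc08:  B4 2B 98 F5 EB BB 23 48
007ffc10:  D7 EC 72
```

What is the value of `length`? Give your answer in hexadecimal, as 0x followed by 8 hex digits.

0xB42B98F5

`length` is the first field, at byte offset 0, occupying 4 bytes.
Bytes at offsets 0..3: B4 2B 98 F5.
In big-endian order the high byte comes first in memory.
The bytes are already most-significant first: 0xB42B98F5.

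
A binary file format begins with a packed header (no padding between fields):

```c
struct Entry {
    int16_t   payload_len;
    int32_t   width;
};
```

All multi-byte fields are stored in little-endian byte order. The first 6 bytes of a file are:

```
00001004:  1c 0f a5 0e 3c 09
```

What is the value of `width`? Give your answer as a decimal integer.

154930853

`width` follows `payload_len` (2 bytes), so it starts at byte offset 2 and occupies 4 bytes.
Bytes at offsets 2..5: A5 0E 3C 09.
In little-endian order the low byte comes first in memory.
Reassemble most-significant byte first: 09 3C 0E A5 → 0x093C0EA5.
0x093C0EA5 = 154930853.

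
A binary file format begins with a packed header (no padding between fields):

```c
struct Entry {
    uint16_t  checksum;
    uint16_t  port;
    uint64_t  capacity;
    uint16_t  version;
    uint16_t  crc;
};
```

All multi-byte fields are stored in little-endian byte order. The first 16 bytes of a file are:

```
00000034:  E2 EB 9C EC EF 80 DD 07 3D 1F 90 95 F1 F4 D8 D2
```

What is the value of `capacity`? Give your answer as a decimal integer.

10777148255283020015

`capacity` follows `checksum` (2 B), `port` (2 B), so it starts at offset 2 + 2 = 4 and occupies 8 bytes.
Bytes at offsets 4..11: EF 80 DD 07 3D 1F 90 95.
In little-endian order the low byte comes first in memory.
Reassemble most-significant byte first: 95 90 1F 3D 07 DD 80 EF → 0x95901F3D07DD80EF.
0x95901F3D07DD80EF = 10777148255283020015.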